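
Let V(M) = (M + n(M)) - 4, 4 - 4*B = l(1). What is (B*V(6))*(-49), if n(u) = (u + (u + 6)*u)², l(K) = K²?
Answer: -447321/2 ≈ -2.2366e+5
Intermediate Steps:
n(u) = (u + u*(6 + u))² (n(u) = (u + (6 + u)*u)² = (u + u*(6 + u))²)
B = ¾ (B = 1 - ¼*1² = 1 - ¼*1 = 1 - ¼ = ¾ ≈ 0.75000)
V(M) = -4 + M + M²*(7 + M)² (V(M) = (M + M²*(7 + M)²) - 4 = -4 + M + M²*(7 + M)²)
(B*V(6))*(-49) = (3*(-4 + 6 + 6²*(7 + 6)²)/4)*(-49) = (3*(-4 + 6 + 36*13²)/4)*(-49) = (3*(-4 + 6 + 36*169)/4)*(-49) = (3*(-4 + 6 + 6084)/4)*(-49) = ((¾)*6086)*(-49) = (9129/2)*(-49) = -447321/2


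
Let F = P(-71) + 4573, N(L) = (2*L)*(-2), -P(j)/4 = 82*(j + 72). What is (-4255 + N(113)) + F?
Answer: -462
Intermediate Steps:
P(j) = -23616 - 328*j (P(j) = -328*(j + 72) = -328*(72 + j) = -4*(5904 + 82*j) = -23616 - 328*j)
N(L) = -4*L
F = 4245 (F = (-23616 - 328*(-71)) + 4573 = (-23616 + 23288) + 4573 = -328 + 4573 = 4245)
(-4255 + N(113)) + F = (-4255 - 4*113) + 4245 = (-4255 - 452) + 4245 = -4707 + 4245 = -462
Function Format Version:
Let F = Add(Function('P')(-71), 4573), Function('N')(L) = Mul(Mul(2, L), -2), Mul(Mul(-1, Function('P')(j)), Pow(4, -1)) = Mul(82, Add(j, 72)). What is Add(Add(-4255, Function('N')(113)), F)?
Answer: -462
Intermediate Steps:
Function('P')(j) = Add(-23616, Mul(-328, j)) (Function('P')(j) = Mul(-4, Mul(82, Add(j, 72))) = Mul(-4, Mul(82, Add(72, j))) = Mul(-4, Add(5904, Mul(82, j))) = Add(-23616, Mul(-328, j)))
Function('N')(L) = Mul(-4, L)
F = 4245 (F = Add(Add(-23616, Mul(-328, -71)), 4573) = Add(Add(-23616, 23288), 4573) = Add(-328, 4573) = 4245)
Add(Add(-4255, Function('N')(113)), F) = Add(Add(-4255, Mul(-4, 113)), 4245) = Add(Add(-4255, -452), 4245) = Add(-4707, 4245) = -462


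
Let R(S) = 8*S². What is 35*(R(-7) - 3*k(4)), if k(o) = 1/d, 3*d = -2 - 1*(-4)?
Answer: 27125/2 ≈ 13563.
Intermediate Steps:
d = ⅔ (d = (-2 - 1*(-4))/3 = (-2 + 4)/3 = (⅓)*2 = ⅔ ≈ 0.66667)
k(o) = 3/2 (k(o) = 1/(⅔) = 3/2)
35*(R(-7) - 3*k(4)) = 35*(8*(-7)² - 3*3/2) = 35*(8*49 - 9/2) = 35*(392 - 9/2) = 35*(775/2) = 27125/2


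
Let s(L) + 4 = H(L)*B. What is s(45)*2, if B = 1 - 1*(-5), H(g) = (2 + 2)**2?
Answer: 184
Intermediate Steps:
H(g) = 16 (H(g) = 4**2 = 16)
B = 6 (B = 1 + 5 = 6)
s(L) = 92 (s(L) = -4 + 16*6 = -4 + 96 = 92)
s(45)*2 = 92*2 = 184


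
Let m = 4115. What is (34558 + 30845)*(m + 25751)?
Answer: 1953325998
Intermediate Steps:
(34558 + 30845)*(m + 25751) = (34558 + 30845)*(4115 + 25751) = 65403*29866 = 1953325998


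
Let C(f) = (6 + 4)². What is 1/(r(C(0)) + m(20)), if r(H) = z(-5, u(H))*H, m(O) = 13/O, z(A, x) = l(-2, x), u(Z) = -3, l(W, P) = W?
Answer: -20/3987 ≈ -0.0050163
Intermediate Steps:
z(A, x) = -2
C(f) = 100 (C(f) = 10² = 100)
r(H) = -2*H
1/(r(C(0)) + m(20)) = 1/(-2*100 + 13/20) = 1/(-200 + 13*(1/20)) = 1/(-200 + 13/20) = 1/(-3987/20) = -20/3987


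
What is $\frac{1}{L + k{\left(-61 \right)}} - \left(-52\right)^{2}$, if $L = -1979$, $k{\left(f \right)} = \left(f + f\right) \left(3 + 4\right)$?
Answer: $- \frac{7660433}{2833} \approx -2704.0$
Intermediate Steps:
$k{\left(f \right)} = 14 f$ ($k{\left(f \right)} = 2 f 7 = 14 f$)
$\frac{1}{L + k{\left(-61 \right)}} - \left(-52\right)^{2} = \frac{1}{-1979 + 14 \left(-61\right)} - \left(-52\right)^{2} = \frac{1}{-1979 - 854} - 2704 = \frac{1}{-2833} - 2704 = - \frac{1}{2833} - 2704 = - \frac{7660433}{2833}$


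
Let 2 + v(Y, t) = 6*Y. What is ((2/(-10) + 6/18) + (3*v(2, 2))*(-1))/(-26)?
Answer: 224/195 ≈ 1.1487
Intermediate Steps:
v(Y, t) = -2 + 6*Y
((2/(-10) + 6/18) + (3*v(2, 2))*(-1))/(-26) = ((2/(-10) + 6/18) + (3*(-2 + 6*2))*(-1))/(-26) = ((2*(-⅒) + 6*(1/18)) + (3*(-2 + 12))*(-1))*(-1/26) = ((-⅕ + ⅓) + (3*10)*(-1))*(-1/26) = (2/15 + 30*(-1))*(-1/26) = (2/15 - 30)*(-1/26) = -448/15*(-1/26) = 224/195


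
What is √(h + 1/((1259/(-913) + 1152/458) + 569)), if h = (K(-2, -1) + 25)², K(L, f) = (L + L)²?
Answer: √2653967396170681570/39734130 ≈ 41.000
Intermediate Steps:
K(L, f) = 4*L² (K(L, f) = (2*L)² = 4*L²)
h = 1681 (h = (4*(-2)² + 25)² = (4*4 + 25)² = (16 + 25)² = 41² = 1681)
√(h + 1/((1259/(-913) + 1152/458) + 569)) = √(1681 + 1/((1259/(-913) + 1152/458) + 569)) = √(1681 + 1/((1259*(-1/913) + 1152*(1/458)) + 569)) = √(1681 + 1/((-1259/913 + 576/229) + 569)) = √(1681 + 1/(237577/209077 + 569)) = √(1681 + 1/(119202390/209077)) = √(1681 + 209077/119202390) = √(200379426667/119202390) = √2653967396170681570/39734130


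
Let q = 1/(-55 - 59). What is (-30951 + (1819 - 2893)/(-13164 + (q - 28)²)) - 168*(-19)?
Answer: -4465967635401/160884095 ≈ -27759.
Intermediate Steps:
q = -1/114 (q = 1/(-114) = -1/114 ≈ -0.0087719)
(-30951 + (1819 - 2893)/(-13164 + (q - 28)²)) - 168*(-19) = (-30951 + (1819 - 2893)/(-13164 + (-1/114 - 28)²)) - 168*(-19) = (-30951 - 1074/(-13164 + (-3193/114)²)) + 3192 = (-30951 - 1074/(-13164 + 10195249/12996)) + 3192 = (-30951 - 1074/(-160884095/12996)) + 3192 = (-30951 - 1074*(-12996/160884095)) + 3192 = (-30951 + 13957704/160884095) + 3192 = -4979509666641/160884095 + 3192 = -4465967635401/160884095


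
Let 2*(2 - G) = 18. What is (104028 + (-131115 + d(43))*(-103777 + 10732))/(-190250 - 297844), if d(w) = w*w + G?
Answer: -4009436771/162698 ≈ -24643.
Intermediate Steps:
G = -7 (G = 2 - ½*18 = 2 - 9 = -7)
d(w) = -7 + w² (d(w) = w*w - 7 = w² - 7 = -7 + w²)
(104028 + (-131115 + d(43))*(-103777 + 10732))/(-190250 - 297844) = (104028 + (-131115 + (-7 + 43²))*(-103777 + 10732))/(-190250 - 297844) = (104028 + (-131115 + (-7 + 1849))*(-93045))/(-488094) = (104028 + (-131115 + 1842)*(-93045))*(-1/488094) = (104028 - 129273*(-93045))*(-1/488094) = (104028 + 12028206285)*(-1/488094) = 12028310313*(-1/488094) = -4009436771/162698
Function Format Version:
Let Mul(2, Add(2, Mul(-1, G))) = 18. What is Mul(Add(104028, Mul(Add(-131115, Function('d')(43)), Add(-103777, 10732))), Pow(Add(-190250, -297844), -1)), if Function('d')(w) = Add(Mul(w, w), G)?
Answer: Rational(-4009436771, 162698) ≈ -24643.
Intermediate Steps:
G = -7 (G = Add(2, Mul(Rational(-1, 2), 18)) = Add(2, -9) = -7)
Function('d')(w) = Add(-7, Pow(w, 2)) (Function('d')(w) = Add(Mul(w, w), -7) = Add(Pow(w, 2), -7) = Add(-7, Pow(w, 2)))
Mul(Add(104028, Mul(Add(-131115, Function('d')(43)), Add(-103777, 10732))), Pow(Add(-190250, -297844), -1)) = Mul(Add(104028, Mul(Add(-131115, Add(-7, Pow(43, 2))), Add(-103777, 10732))), Pow(Add(-190250, -297844), -1)) = Mul(Add(104028, Mul(Add(-131115, Add(-7, 1849)), -93045)), Pow(-488094, -1)) = Mul(Add(104028, Mul(Add(-131115, 1842), -93045)), Rational(-1, 488094)) = Mul(Add(104028, Mul(-129273, -93045)), Rational(-1, 488094)) = Mul(Add(104028, 12028206285), Rational(-1, 488094)) = Mul(12028310313, Rational(-1, 488094)) = Rational(-4009436771, 162698)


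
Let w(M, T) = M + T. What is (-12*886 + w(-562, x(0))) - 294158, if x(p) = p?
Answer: -305352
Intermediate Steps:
(-12*886 + w(-562, x(0))) - 294158 = (-12*886 + (-562 + 0)) - 294158 = (-10632 - 562) - 294158 = -11194 - 294158 = -305352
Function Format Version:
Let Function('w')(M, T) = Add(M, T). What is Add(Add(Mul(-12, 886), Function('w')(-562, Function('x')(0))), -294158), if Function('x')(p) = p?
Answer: -305352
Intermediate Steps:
Add(Add(Mul(-12, 886), Function('w')(-562, Function('x')(0))), -294158) = Add(Add(Mul(-12, 886), Add(-562, 0)), -294158) = Add(Add(-10632, -562), -294158) = Add(-11194, -294158) = -305352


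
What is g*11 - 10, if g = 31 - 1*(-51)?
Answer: 892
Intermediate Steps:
g = 82 (g = 31 + 51 = 82)
g*11 - 10 = 82*11 - 10 = 902 - 10 = 892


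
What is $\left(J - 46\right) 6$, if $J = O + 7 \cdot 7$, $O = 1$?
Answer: $24$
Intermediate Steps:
$J = 50$ ($J = 1 + 7 \cdot 7 = 1 + 49 = 50$)
$\left(J - 46\right) 6 = \left(50 - 46\right) 6 = 4 \cdot 6 = 24$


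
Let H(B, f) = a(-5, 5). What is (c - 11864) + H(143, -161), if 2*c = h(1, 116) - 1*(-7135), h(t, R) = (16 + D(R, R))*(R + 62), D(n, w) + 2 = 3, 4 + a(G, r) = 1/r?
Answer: -67873/10 ≈ -6787.3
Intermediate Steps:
a(G, r) = -4 + 1/r
H(B, f) = -19/5 (H(B, f) = -4 + 1/5 = -19/5)
D(n, w) = 1 (D(n, w) = -2 + 3 = 1)
h(t, R) = 1054 + 17*R (h(t, R) = (16 + 1)*(R + 62) = 17*(62 + R) = 1054 + 17*R)
c = 10161/2 (c = ((1054 + 17*116) - 1*(-7135))/2 = ((1054 + 1972) + 7135)/2 = (3026 + 7135)/2 = (1/2)*10161 = 10161/2 ≈ 5080.5)
(c - 11864) + H(143, -161) = (10161/2 - 11864) - 19/5 = -13567/2 - 19/5 = -67873/10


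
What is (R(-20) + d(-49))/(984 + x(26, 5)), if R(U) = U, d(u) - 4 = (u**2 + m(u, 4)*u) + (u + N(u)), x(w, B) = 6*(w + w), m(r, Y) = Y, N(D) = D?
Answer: 697/432 ≈ 1.6134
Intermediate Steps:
x(w, B) = 12*w (x(w, B) = 6*(2*w) = 12*w)
d(u) = 4 + u**2 + 6*u (d(u) = 4 + ((u**2 + 4*u) + (u + u)) = 4 + ((u**2 + 4*u) + 2*u) = 4 + (u**2 + 6*u) = 4 + u**2 + 6*u)
(R(-20) + d(-49))/(984 + x(26, 5)) = (-20 + (4 + (-49)**2 + 6*(-49)))/(984 + 12*26) = (-20 + (4 + 2401 - 294))/(984 + 312) = (-20 + 2111)/1296 = 2091*(1/1296) = 697/432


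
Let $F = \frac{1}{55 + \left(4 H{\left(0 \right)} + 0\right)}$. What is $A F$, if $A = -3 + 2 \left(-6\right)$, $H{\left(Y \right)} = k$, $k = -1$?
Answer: $- \frac{5}{17} \approx -0.29412$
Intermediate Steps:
$H{\left(Y \right)} = -1$
$A = -15$ ($A = -3 - 12 = -15$)
$F = \frac{1}{51}$ ($F = \frac{1}{55 + \left(4 \left(-1\right) + 0\right)} = \frac{1}{55 + \left(-4 + 0\right)} = \frac{1}{55 - 4} = \frac{1}{51} \approx 0.019608$)
$A F = \left(-15\right) \frac{1}{51} = - \frac{5}{17}$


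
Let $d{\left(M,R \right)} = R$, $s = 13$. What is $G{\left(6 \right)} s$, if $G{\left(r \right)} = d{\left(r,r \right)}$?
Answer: $78$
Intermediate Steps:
$G{\left(r \right)} = r$
$G{\left(6 \right)} s = 6 \cdot 13 = 78$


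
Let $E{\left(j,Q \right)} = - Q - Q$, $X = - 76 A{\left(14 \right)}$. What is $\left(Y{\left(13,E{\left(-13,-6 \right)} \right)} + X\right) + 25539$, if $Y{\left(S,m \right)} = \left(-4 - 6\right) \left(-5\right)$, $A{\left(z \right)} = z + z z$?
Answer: $9629$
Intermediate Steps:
$A{\left(z \right)} = z + z^{2}$
$X = -15960$ ($X = - 76 \cdot 14 \left(1 + 14\right) = - 76 \cdot 14 \cdot 15 = \left(-76\right) 210 = -15960$)
$E{\left(j,Q \right)} = - 2 Q$
$Y{\left(S,m \right)} = 50$ ($Y{\left(S,m \right)} = \left(-10\right) \left(-5\right) = 50$)
$\left(Y{\left(13,E{\left(-13,-6 \right)} \right)} + X\right) + 25539 = \left(50 - 15960\right) + 25539 = -15910 + 25539 = 9629$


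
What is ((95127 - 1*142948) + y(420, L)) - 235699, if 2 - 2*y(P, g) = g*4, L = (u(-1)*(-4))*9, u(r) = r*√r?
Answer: -283519 - 72*I ≈ -2.8352e+5 - 72.0*I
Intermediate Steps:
u(r) = r^(3/2)
L = 36*I (L = ((-1)^(3/2)*(-4))*9 = (-I*(-4))*9 = (4*I)*9 = 36*I ≈ 36.0*I)
y(P, g) = 1 - 2*g (y(P, g) = 1 - g*4/2 = 1 - 2*g)
((95127 - 1*142948) + y(420, L)) - 235699 = ((95127 - 1*142948) + (1 - 72*I)) - 235699 = ((95127 - 142948) + (1 - 72*I)) - 235699 = (-47821 + (1 - 72*I)) - 235699 = (-47820 - 72*I) - 235699 = -283519 - 72*I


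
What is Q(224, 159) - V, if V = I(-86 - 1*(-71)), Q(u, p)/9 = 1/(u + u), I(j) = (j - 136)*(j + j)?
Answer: -2029431/448 ≈ -4530.0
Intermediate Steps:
I(j) = 2*j*(-136 + j) (I(j) = (-136 + j)*(2*j) = 2*j*(-136 + j))
Q(u, p) = 9/(2*u) (Q(u, p) = 9/(u + u) = 9/((2*u)) = 9*(1/(2*u)) = 9/(2*u))
V = 4530 (V = 2*(-86 - 1*(-71))*(-136 + (-86 - 1*(-71))) = 2*(-86 + 71)*(-136 + (-86 + 71)) = 2*(-15)*(-136 - 15) = 2*(-15)*(-151) = 4530)
Q(224, 159) - V = (9/2)/224 - 1*4530 = (9/2)*(1/224) - 4530 = 9/448 - 4530 = -2029431/448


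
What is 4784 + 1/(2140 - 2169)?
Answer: 138735/29 ≈ 4784.0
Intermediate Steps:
4784 + 1/(2140 - 2169) = 4784 + 1/(-29) = 4784 - 1/29 = 138735/29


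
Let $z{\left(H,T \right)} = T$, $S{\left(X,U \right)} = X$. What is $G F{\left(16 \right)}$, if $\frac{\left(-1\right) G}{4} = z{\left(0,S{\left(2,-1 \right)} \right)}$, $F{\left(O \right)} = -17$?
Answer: $136$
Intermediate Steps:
$G = -8$ ($G = \left(-4\right) 2 = -8$)
$G F{\left(16 \right)} = \left(-8\right) \left(-17\right) = 136$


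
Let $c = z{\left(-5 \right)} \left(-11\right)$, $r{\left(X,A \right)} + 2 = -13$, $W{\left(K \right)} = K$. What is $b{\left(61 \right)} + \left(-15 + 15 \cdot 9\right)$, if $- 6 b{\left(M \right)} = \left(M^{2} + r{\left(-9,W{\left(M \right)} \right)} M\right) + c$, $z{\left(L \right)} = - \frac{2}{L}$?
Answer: $- \frac{5204}{15} \approx -346.93$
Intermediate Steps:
$r{\left(X,A \right)} = -15$ ($r{\left(X,A \right)} = -2 - 13 = -15$)
$c = - \frac{22}{5}$ ($c = - \frac{2}{-5} \left(-11\right) = \left(-2\right) \left(- \frac{1}{5}\right) \left(-11\right) = \frac{2}{5} \left(-11\right) = - \frac{22}{5} \approx -4.4$)
$b{\left(M \right)} = \frac{11}{15} - \frac{M^{2}}{6} + \frac{5 M}{2}$ ($b{\left(M \right)} = - \frac{\left(M^{2} - 15 M\right) - \frac{22}{5}}{6} = - \frac{- \frac{22}{5} + M^{2} - 15 M}{6} = \frac{11}{15} - \frac{M^{2}}{6} + \frac{5 M}{2}$)
$b{\left(61 \right)} + \left(-15 + 15 \cdot 9\right) = \left(\frac{11}{15} - \frac{61^{2}}{6} + \frac{5}{2} \cdot 61\right) + \left(-15 + 15 \cdot 9\right) = \left(\frac{11}{15} - \frac{3721}{6} + \frac{305}{2}\right) + \left(-15 + 135\right) = \left(\frac{11}{15} - \frac{3721}{6} + \frac{305}{2}\right) + 120 = - \frac{7004}{15} + 120 = - \frac{5204}{15}$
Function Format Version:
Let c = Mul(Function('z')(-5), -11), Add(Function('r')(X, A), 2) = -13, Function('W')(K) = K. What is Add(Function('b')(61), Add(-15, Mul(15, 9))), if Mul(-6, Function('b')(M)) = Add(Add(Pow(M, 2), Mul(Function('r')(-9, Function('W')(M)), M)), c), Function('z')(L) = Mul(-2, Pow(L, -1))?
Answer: Rational(-5204, 15) ≈ -346.93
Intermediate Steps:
Function('r')(X, A) = -15 (Function('r')(X, A) = Add(-2, -13) = -15)
c = Rational(-22, 5) (c = Mul(Mul(-2, Pow(-5, -1)), -11) = Mul(Mul(-2, Rational(-1, 5)), -11) = Mul(Rational(2, 5), -11) = Rational(-22, 5) ≈ -4.4000)
Function('b')(M) = Add(Rational(11, 15), Mul(Rational(-1, 6), Pow(M, 2)), Mul(Rational(5, 2), M)) (Function('b')(M) = Mul(Rational(-1, 6), Add(Add(Pow(M, 2), Mul(-15, M)), Rational(-22, 5))) = Mul(Rational(-1, 6), Add(Rational(-22, 5), Pow(M, 2), Mul(-15, M))) = Add(Rational(11, 15), Mul(Rational(-1, 6), Pow(M, 2)), Mul(Rational(5, 2), M)))
Add(Function('b')(61), Add(-15, Mul(15, 9))) = Add(Add(Rational(11, 15), Mul(Rational(-1, 6), Pow(61, 2)), Mul(Rational(5, 2), 61)), Add(-15, Mul(15, 9))) = Add(Add(Rational(11, 15), Mul(Rational(-1, 6), 3721), Rational(305, 2)), Add(-15, 135)) = Add(Add(Rational(11, 15), Rational(-3721, 6), Rational(305, 2)), 120) = Add(Rational(-7004, 15), 120) = Rational(-5204, 15)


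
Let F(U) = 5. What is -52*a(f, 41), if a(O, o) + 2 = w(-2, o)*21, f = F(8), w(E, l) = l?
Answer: -44668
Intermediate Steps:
f = 5
a(O, o) = -2 + 21*o (a(O, o) = -2 + o*21 = -2 + 21*o)
-52*a(f, 41) = -52*(-2 + 21*41) = -52*(-2 + 861) = -52*859 = -44668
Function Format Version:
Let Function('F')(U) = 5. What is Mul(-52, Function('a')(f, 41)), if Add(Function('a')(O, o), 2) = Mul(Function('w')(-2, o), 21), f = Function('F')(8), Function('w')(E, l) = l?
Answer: -44668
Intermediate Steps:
f = 5
Function('a')(O, o) = Add(-2, Mul(21, o)) (Function('a')(O, o) = Add(-2, Mul(o, 21)) = Add(-2, Mul(21, o)))
Mul(-52, Function('a')(f, 41)) = Mul(-52, Add(-2, Mul(21, 41))) = Mul(-52, Add(-2, 861)) = Mul(-52, 859) = -44668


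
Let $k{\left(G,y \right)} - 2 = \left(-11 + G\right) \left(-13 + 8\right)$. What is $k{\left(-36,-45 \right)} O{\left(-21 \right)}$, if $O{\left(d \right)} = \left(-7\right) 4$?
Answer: $-6636$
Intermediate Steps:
$k{\left(G,y \right)} = 57 - 5 G$ ($k{\left(G,y \right)} = 2 + \left(-11 + G\right) \left(-13 + 8\right) = 2 + \left(-11 + G\right) \left(-5\right) = 2 - \left(-55 + 5 G\right) = 57 - 5 G$)
$O{\left(d \right)} = -28$
$k{\left(-36,-45 \right)} O{\left(-21 \right)} = \left(57 - -180\right) \left(-28\right) = \left(57 + 180\right) \left(-28\right) = 237 \left(-28\right) = -6636$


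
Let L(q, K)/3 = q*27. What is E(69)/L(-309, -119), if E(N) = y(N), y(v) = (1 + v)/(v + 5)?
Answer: -35/926073 ≈ -3.7794e-5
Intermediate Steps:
L(q, K) = 81*q (L(q, K) = 3*(q*27) = 3*(27*q) = 81*q)
y(v) = (1 + v)/(5 + v)
E(N) = (1 + N)/(5 + N)
E(69)/L(-309, -119) = ((1 + 69)/(5 + 69))/((81*(-309))) = (70/74)/(-25029) = ((1/74)*70)*(-1/25029) = (35/37)*(-1/25029) = -35/926073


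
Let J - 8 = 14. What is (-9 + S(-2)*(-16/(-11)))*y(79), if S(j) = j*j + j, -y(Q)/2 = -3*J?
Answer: -804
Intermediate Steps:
J = 22 (J = 8 + 14 = 22)
y(Q) = 132 (y(Q) = -(-6)*22 = -2*(-66) = 132)
S(j) = j + j² (S(j) = j² + j = j + j²)
(-9 + S(-2)*(-16/(-11)))*y(79) = (-9 + (-2*(1 - 2))*(-16/(-11)))*132 = (-9 + (-2*(-1))*(-16*(-1/11)))*132 = (-9 + 2*(16/11))*132 = (-9 + 32/11)*132 = -67/11*132 = -804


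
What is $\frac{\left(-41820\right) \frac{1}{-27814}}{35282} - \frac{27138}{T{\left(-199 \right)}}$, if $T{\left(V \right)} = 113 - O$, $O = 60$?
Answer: $- \frac{6657856902291}{13002669511} \approx -512.04$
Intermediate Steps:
$T{\left(V \right)} = 53$ ($T{\left(V \right)} = 113 - 60 = 53$)
$\frac{\left(-41820\right) \frac{1}{-27814}}{35282} - \frac{27138}{T{\left(-199 \right)}} = \frac{\left(-41820\right) \frac{1}{-27814}}{35282} - \frac{27138}{53} = \left(-41820\right) \left(- \frac{1}{27814}\right) \frac{1}{35282} - \frac{27138}{53} = \frac{20910}{13907} \cdot \frac{1}{35282} - \frac{27138}{53} = \frac{10455}{245333387} - \frac{27138}{53} = - \frac{6657856902291}{13002669511}$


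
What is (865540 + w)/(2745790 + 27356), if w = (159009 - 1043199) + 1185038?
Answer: 194398/462191 ≈ 0.42060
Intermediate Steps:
w = 300848 (w = -884190 + 1185038 = 300848)
(865540 + w)/(2745790 + 27356) = (865540 + 300848)/(2745790 + 27356) = 1166388/2773146 = 1166388*(1/2773146) = 194398/462191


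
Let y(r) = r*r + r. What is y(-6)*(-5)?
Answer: -150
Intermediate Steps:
y(r) = r + r² (y(r) = r² + r = r + r²)
y(-6)*(-5) = -6*(1 - 6)*(-5) = -6*(-5)*(-5) = 30*(-5) = -150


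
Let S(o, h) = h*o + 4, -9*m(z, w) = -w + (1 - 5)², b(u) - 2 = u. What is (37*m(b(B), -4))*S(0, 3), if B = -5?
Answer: -2960/9 ≈ -328.89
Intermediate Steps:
b(u) = 2 + u
m(z, w) = -16/9 + w/9 (m(z, w) = -(-w + (1 - 5)²)/9 = -(-w + (-4)²)/9 = -(-w + 16)/9 = -(16 - w)/9 = -16/9 + w/9)
S(o, h) = 4 + h*o
(37*m(b(B), -4))*S(0, 3) = (37*(-16/9 + (⅑)*(-4)))*(4 + 3*0) = (37*(-16/9 - 4/9))*(4 + 0) = (37*(-20/9))*4 = -740/9*4 = -2960/9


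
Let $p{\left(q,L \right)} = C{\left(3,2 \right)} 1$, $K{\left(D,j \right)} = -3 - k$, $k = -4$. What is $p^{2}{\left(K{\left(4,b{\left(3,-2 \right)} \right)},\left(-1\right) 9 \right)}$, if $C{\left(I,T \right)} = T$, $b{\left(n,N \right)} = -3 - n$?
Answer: $4$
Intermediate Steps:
$K{\left(D,j \right)} = 1$ ($K{\left(D,j \right)} = -3 - -4 = -3 + 4 = 1$)
$p{\left(q,L \right)} = 2$ ($p{\left(q,L \right)} = 2 \cdot 1 = 2$)
$p^{2}{\left(K{\left(4,b{\left(3,-2 \right)} \right)},\left(-1\right) 9 \right)} = 2^{2} = 4$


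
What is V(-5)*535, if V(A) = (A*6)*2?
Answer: -32100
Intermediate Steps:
V(A) = 12*A (V(A) = (6*A)*2 = 12*A)
V(-5)*535 = (12*(-5))*535 = -60*535 = -32100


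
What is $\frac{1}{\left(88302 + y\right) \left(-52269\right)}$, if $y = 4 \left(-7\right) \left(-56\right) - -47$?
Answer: $- \frac{1}{4699871673} \approx -2.1277 \cdot 10^{-10}$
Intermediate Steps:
$y = 1615$ ($y = \left(-28\right) \left(-56\right) + \left(-19 + 66\right) = 1568 + 47 = 1615$)
$\frac{1}{\left(88302 + y\right) \left(-52269\right)} = \frac{1}{\left(88302 + 1615\right) \left(-52269\right)} = \frac{1}{89917} \left(- \frac{1}{52269}\right) = - \frac{1}{4699871673}$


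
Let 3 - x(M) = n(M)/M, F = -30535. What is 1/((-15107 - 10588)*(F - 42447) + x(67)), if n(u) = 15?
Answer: 67/125643257016 ≈ 5.3326e-10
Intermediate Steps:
x(M) = 3 - 15/M
1/((-15107 - 10588)*(F - 42447) + x(67)) = 1/((-15107 - 10588)*(-30535 - 42447) + (3 - 15/67)) = 1/(-25695*(-72982) + (3 - 15*1/67)) = 1/(1875272490 + (3 - 15/67)) = 1/(1875272490 + 186/67) = 1/(125643257016/67) = 67/125643257016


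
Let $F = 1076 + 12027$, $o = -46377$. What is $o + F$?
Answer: $-33274$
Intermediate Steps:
$F = 13103$
$o + F = -46377 + 13103 = -33274$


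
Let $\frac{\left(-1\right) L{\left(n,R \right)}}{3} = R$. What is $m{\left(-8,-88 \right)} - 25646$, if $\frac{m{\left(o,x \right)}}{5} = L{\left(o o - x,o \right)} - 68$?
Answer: $-25866$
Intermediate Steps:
$L{\left(n,R \right)} = - 3 R$
$m{\left(o,x \right)} = -340 - 15 o$ ($m{\left(o,x \right)} = 5 \left(- 3 o - 68\right) = 5 \left(-68 - 3 o\right) = -340 - 15 o$)
$m{\left(-8,-88 \right)} - 25646 = \left(-340 - -120\right) - 25646 = \left(-340 + 120\right) - 25646 = -220 - 25646 = -25866$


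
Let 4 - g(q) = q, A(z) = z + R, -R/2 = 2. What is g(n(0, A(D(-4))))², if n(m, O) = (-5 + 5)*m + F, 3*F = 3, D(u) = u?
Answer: 9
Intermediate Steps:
R = -4 (R = -2*2 = -4)
F = 1 (F = (⅓)*3 = 1)
A(z) = -4 + z (A(z) = z - 4 = -4 + z)
n(m, O) = 1 (n(m, O) = (-5 + 5)*m + 1 = 0*m + 1 = 0 + 1 = 1)
g(q) = 4 - q
g(n(0, A(D(-4))))² = (4 - 1*1)² = (4 - 1)² = 3² = 9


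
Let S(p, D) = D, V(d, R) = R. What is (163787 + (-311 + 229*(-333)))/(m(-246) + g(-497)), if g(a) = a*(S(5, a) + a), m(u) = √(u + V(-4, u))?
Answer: 21543877971/122026892408 - 87219*I*√123/122026892408 ≈ 0.17655 - 7.927e-6*I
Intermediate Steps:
m(u) = √2*√u (m(u) = √(u + u) = √(2*u) = √2*√u)
g(a) = 2*a² (g(a) = a*(a + a) = a*(2*a) = 2*a²)
(163787 + (-311 + 229*(-333)))/(m(-246) + g(-497)) = (163787 + (-311 + 229*(-333)))/(√2*√(-246) + 2*(-497)²) = (163787 + (-311 - 76257))/(√2*(I*√246) + 2*247009) = (163787 - 76568)/(2*I*√123 + 494018) = 87219/(494018 + 2*I*√123)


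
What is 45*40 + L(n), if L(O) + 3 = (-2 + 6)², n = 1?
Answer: 1813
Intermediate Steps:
L(O) = 13 (L(O) = -3 + (-2 + 6)² = -3 + 4² = -3 + 16 = 13)
45*40 + L(n) = 45*40 + 13 = 1800 + 13 = 1813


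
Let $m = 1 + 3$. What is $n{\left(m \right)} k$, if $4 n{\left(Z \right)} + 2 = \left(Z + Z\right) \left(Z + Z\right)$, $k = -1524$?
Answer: $-23622$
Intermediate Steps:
$m = 4$
$n{\left(Z \right)} = - \frac{1}{2} + Z^{2}$ ($n{\left(Z \right)} = - \frac{1}{2} + \frac{\left(Z + Z\right) \left(Z + Z\right)}{4} = - \frac{1}{2} + \frac{2 Z 2 Z}{4} = - \frac{1}{2} + \frac{4 Z^{2}}{4} = - \frac{1}{2} + Z^{2}$)
$n{\left(m \right)} k = \left(- \frac{1}{2} + 4^{2}\right) \left(-1524\right) = \left(- \frac{1}{2} + 16\right) \left(-1524\right) = \frac{31}{2} \left(-1524\right) = -23622$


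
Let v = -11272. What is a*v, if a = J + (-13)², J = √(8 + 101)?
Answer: -1904968 - 11272*√109 ≈ -2.0227e+6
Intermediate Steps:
J = √109 ≈ 10.440
a = 169 + √109 (a = √109 + (-13)² = √109 + 169 = 169 + √109 ≈ 179.44)
a*v = (169 + √109)*(-11272) = -1904968 - 11272*√109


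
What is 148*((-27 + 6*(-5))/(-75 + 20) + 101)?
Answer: 830576/55 ≈ 15101.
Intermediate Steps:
148*((-27 + 6*(-5))/(-75 + 20) + 101) = 148*((-27 - 30)/(-55) + 101) = 148*(-57*(-1/55) + 101) = 148*(57/55 + 101) = 148*(5612/55) = 830576/55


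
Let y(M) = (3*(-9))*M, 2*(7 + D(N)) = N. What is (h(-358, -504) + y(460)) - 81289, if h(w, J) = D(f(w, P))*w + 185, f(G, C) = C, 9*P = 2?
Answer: -819520/9 ≈ -91058.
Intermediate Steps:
P = 2/9 (P = (⅑)*2 = 2/9 ≈ 0.22222)
D(N) = -7 + N/2
y(M) = -27*M
h(w, J) = 185 - 62*w/9 (h(w, J) = (-7 + (½)*(2/9))*w + 185 = (-7 + ⅑)*w + 185 = -62*w/9 + 185 = 185 - 62*w/9)
(h(-358, -504) + y(460)) - 81289 = ((185 - 62/9*(-358)) - 27*460) - 81289 = ((185 + 22196/9) - 12420) - 81289 = (23861/9 - 12420) - 81289 = -87919/9 - 81289 = -819520/9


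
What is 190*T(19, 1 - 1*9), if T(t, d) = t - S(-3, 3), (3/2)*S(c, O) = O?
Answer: 3230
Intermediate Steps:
S(c, O) = 2*O/3
T(t, d) = -2 + t (T(t, d) = t - 2*3/3 = t - 1*2 = t - 2 = -2 + t)
190*T(19, 1 - 1*9) = 190*(-2 + 19) = 190*17 = 3230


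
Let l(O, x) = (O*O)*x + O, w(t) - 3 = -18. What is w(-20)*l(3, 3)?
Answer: -450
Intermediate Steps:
w(t) = -15 (w(t) = 3 - 18 = -15)
l(O, x) = O + x*O**2 (l(O, x) = O**2*x + O = x*O**2 + O = O + x*O**2)
w(-20)*l(3, 3) = -45*(1 + 3*3) = -45*(1 + 9) = -45*10 = -15*30 = -450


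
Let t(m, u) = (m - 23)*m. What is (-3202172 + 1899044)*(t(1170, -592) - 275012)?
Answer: -1390408907184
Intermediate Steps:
t(m, u) = m*(-23 + m) (t(m, u) = (-23 + m)*m = m*(-23 + m))
(-3202172 + 1899044)*(t(1170, -592) - 275012) = (-3202172 + 1899044)*(1170*(-23 + 1170) - 275012) = -1303128*(1170*1147 - 275012) = -1303128*(1341990 - 275012) = -1303128*1066978 = -1390408907184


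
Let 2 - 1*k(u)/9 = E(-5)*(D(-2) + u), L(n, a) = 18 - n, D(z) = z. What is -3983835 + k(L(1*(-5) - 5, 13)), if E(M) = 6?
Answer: -3985221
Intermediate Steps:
k(u) = 126 - 54*u (k(u) = 18 - 54*(-2 + u) = 18 - 9*(-12 + 6*u) = 18 + (108 - 54*u) = 126 - 54*u)
-3983835 + k(L(1*(-5) - 5, 13)) = -3983835 + (126 - 54*(18 - (1*(-5) - 5))) = -3983835 + (126 - 54*(18 - (-5 - 5))) = -3983835 + (126 - 54*(18 - 1*(-10))) = -3983835 + (126 - 54*(18 + 10)) = -3983835 + (126 - 54*28) = -3983835 + (126 - 1512) = -3983835 - 1386 = -3985221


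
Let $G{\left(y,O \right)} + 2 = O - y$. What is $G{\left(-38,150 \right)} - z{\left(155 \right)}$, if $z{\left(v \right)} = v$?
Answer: $31$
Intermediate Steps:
$G{\left(y,O \right)} = -2 + O - y$ ($G{\left(y,O \right)} = -2 + \left(O - y\right) = -2 + O - y$)
$G{\left(-38,150 \right)} - z{\left(155 \right)} = \left(-2 + 150 - -38\right) - 155 = \left(-2 + 150 + 38\right) - 155 = 186 - 155 = 31$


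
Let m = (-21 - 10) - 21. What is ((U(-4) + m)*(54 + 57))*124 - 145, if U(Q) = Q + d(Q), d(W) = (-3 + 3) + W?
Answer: -825985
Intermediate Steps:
d(W) = W (d(W) = 0 + W = W)
U(Q) = 2*Q (U(Q) = Q + Q = 2*Q)
m = -52 (m = -31 - 21 = -52)
((U(-4) + m)*(54 + 57))*124 - 145 = ((2*(-4) - 52)*(54 + 57))*124 - 145 = ((-8 - 52)*111)*124 - 145 = -60*111*124 - 145 = -6660*124 - 145 = -825840 - 145 = -825985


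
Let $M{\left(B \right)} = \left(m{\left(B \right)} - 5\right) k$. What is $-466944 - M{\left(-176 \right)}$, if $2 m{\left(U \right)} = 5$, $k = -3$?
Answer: $- \frac{933903}{2} \approx -4.6695 \cdot 10^{5}$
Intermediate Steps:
$m{\left(U \right)} = \frac{5}{2}$ ($m{\left(U \right)} = \frac{1}{2} \cdot 5 = \frac{5}{2}$)
$M{\left(B \right)} = \frac{15}{2}$ ($M{\left(B \right)} = \left(\frac{5}{2} - 5\right) \left(-3\right) = \left(- \frac{5}{2}\right) \left(-3\right) = \frac{15}{2}$)
$-466944 - M{\left(-176 \right)} = -466944 - \frac{15}{2} = - \frac{933903}{2}$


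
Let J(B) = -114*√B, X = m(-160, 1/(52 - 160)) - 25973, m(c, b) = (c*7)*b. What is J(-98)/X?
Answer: 21546*I*√2/700991 ≈ 0.043468*I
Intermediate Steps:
m(c, b) = 7*b*c (m(c, b) = (7*c)*b = 7*b*c)
X = -700991/27 (X = 7*(-160)/(52 - 160) - 25973 = 7*(-160)/(-108) - 25973 = 7*(-1/108)*(-160) - 25973 = 280/27 - 25973 = -700991/27 ≈ -25963.)
J(-98)/X = (-798*I*√2)/(-700991/27) = -798*I*√2*(-27/700991) = 21546*I*√2/700991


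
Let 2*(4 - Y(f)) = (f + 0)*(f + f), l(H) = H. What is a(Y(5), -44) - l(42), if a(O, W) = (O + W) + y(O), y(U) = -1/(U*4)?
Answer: -8987/84 ≈ -106.99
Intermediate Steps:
y(U) = -1/(4*U)
Y(f) = 4 - f² (Y(f) = 4 - (f + 0)*(f + f)/2 = 4 - f*2*f/2 = 4 - f²)
a(O, W) = O + W - 1/(4*O) (a(O, W) = (O + W) - 1/(4*O) = O + W - 1/(4*O))
a(Y(5), -44) - l(42) = ((4 - 1*5²) - 44 - 1/(4*(4 - 1*5²))) - 1*42 = ((4 - 1*25) - 44 - 1/(4*(4 - 1*25))) - 42 = ((4 - 25) - 44 - 1/(4*(4 - 25))) - 42 = (-21 - 44 - ¼/(-21)) - 42 = (-21 - 44 - ¼*(-1/21)) - 42 = (-21 - 44 + 1/84) - 42 = -5459/84 - 42 = -8987/84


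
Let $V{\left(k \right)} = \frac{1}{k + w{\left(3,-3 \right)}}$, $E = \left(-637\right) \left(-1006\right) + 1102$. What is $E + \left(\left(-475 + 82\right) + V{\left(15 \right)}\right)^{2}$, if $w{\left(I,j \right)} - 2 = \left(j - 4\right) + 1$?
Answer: $\frac{96352488}{121} \approx 7.963 \cdot 10^{5}$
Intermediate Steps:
$w{\left(I,j \right)} = -1 + j$ ($w{\left(I,j \right)} = 2 + \left(\left(j - 4\right) + 1\right) = 2 + \left(\left(-4 + j\right) + 1\right) = 2 + \left(-3 + j\right) = -1 + j$)
$E = 641924$ ($E = 640822 + 1102 = 641924$)
$V{\left(k \right)} = \frac{1}{-4 + k}$ ($V{\left(k \right)} = \frac{1}{k - 4} = \frac{1}{-4 + k}$)
$E + \left(\left(-475 + 82\right) + V{\left(15 \right)}\right)^{2} = 641924 + \left(\left(-475 + 82\right) + \frac{1}{-4 + 15}\right)^{2} = 641924 + \left(-393 + \frac{1}{11}\right)^{2} = 641924 + \left(- \frac{4322}{11}\right)^{2} = 641924 + \frac{18679684}{121} = \frac{96352488}{121}$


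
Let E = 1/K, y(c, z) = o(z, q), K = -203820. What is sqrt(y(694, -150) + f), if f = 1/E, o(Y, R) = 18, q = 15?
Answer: I*sqrt(203802) ≈ 451.44*I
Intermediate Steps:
y(c, z) = 18
E = -1/203820 (E = 1/(-203820) = -1/203820 ≈ -4.9063e-6)
f = -203820 (f = 1/(-1/203820) = -203820)
sqrt(y(694, -150) + f) = sqrt(18 - 203820) = sqrt(-203802) = I*sqrt(203802)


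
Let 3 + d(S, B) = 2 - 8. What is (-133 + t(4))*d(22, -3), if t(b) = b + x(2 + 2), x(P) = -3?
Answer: 1188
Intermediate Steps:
d(S, B) = -9 (d(S, B) = -3 + (2 - 8) = -3 - 6 = -9)
t(b) = -3 + b (t(b) = b - 3 = -3 + b)
(-133 + t(4))*d(22, -3) = (-133 + (-3 + 4))*(-9) = (-133 + 1)*(-9) = -132*(-9) = 1188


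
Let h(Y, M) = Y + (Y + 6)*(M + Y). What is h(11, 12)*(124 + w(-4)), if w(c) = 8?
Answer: 53064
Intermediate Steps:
h(Y, M) = Y + (6 + Y)*(M + Y)
h(11, 12)*(124 + w(-4)) = (11**2 + 6*12 + 7*11 + 12*11)*(124 + 8) = (121 + 72 + 77 + 132)*132 = 402*132 = 53064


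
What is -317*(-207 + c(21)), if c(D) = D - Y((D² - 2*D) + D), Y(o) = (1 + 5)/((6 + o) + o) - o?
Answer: -10458781/141 ≈ -74176.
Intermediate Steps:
Y(o) = -o + 6/(6 + 2*o) (Y(o) = 6/(6 + 2*o) - o = -o + 6/(6 + 2*o))
c(D) = D - (3 - (D² - D)² - 3*D² + 3*D)/(3 + D² - D) (c(D) = D - (3 - ((D² - 2*D) + D)² - 3*((D² - 2*D) + D))/(3 + ((D² - 2*D) + D)) = D - (3 - (D² - D)² - 3*(D² - D))/(3 + (D² - D)) = D - (3 - (D² - D)² + (-3*D² + 3*D))/(3 + D² - D) = D - (3 - (D² - D)² - 3*D² + 3*D)/(3 + D² - D))
-317*(-207 + c(21)) = -317*(-207 + (-3 + 21⁴ - 1*21³ + 3*21²)/(3 + 21² - 1*21)) = -317*(-207 + (-3 + 194481 - 1*9261 + 3*441)/(3 + 441 - 21)) = -317*(-207 + (-3 + 194481 - 9261 + 1323)/423) = -317*(-207 + (1/423)*186540) = -317*(-207 + 62180/141) = -317*32993/141 = -10458781/141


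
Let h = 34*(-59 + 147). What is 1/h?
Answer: 1/2992 ≈ 0.00033422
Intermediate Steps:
h = 2992 (h = 34*88 = 2992)
1/h = 1/2992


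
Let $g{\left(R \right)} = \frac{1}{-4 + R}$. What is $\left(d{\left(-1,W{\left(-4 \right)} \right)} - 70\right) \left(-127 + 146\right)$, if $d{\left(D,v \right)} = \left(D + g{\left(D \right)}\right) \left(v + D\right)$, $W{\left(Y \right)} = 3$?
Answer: $- \frac{6878}{5} \approx -1375.6$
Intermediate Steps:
$d{\left(D,v \right)} = \left(D + v\right) \left(D + \frac{1}{-4 + D}\right)$ ($d{\left(D,v \right)} = \left(D + \frac{1}{-4 + D}\right) \left(v + D\right) = \left(D + \frac{1}{-4 + D}\right) \left(D + v\right) = \left(D + v\right) \left(D + \frac{1}{-4 + D}\right)$)
$\left(d{\left(-1,W{\left(-4 \right)} \right)} - 70\right) \left(-127 + 146\right) = \left(\frac{-1 + 3 - \left(-4 - 1\right) \left(-1 + 3\right)}{-4 - 1} - 70\right) \left(-127 + 146\right) = \left(\frac{-1 + 3 - \left(-5\right) 2}{-5} - 70\right) 19 = \left(- \frac{-1 + 3 + 10}{5} - 70\right) 19 = \left(\left(- \frac{1}{5}\right) 12 - 70\right) 19 = \left(- \frac{12}{5} - 70\right) 19 = \left(- \frac{362}{5}\right) 19 = - \frac{6878}{5}$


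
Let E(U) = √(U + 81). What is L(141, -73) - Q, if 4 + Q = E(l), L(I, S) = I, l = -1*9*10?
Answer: 145 - 3*I ≈ 145.0 - 3.0*I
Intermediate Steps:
l = -90 (l = -9*10 = -90)
E(U) = √(81 + U)
Q = -4 + 3*I (Q = -4 + √(81 - 90) = -4 + √(-9) = -4 + 3*I ≈ -4.0 + 3.0*I)
L(141, -73) - Q = 141 - (-4 + 3*I) = 141 + (4 - 3*I) = 145 - 3*I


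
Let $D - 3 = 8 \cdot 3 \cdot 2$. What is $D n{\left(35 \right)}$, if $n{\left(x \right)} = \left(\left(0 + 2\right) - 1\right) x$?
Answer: $1785$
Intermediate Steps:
$n{\left(x \right)} = x$ ($n{\left(x \right)} = \left(2 - 1\right) x = 1 x = x$)
$D = 51$ ($D = 3 + 8 \cdot 3 \cdot 2 = 3 + 24 \cdot 2 = 3 + 48 = 51$)
$D n{\left(35 \right)} = 51 \cdot 35 = 1785$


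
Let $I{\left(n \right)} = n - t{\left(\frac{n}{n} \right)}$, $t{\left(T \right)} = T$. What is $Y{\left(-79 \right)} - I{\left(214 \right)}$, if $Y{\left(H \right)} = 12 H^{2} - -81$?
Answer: $74760$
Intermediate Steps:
$Y{\left(H \right)} = 81 + 12 H^{2}$ ($Y{\left(H \right)} = 12 H^{2} + 81 = 81 + 12 H^{2}$)
$I{\left(n \right)} = -1 + n$ ($I{\left(n \right)} = n - \frac{n}{n} = n - 1 = -1 + n$)
$Y{\left(-79 \right)} - I{\left(214 \right)} = \left(81 + 12 \left(-79\right)^{2}\right) - \left(-1 + 214\right) = \left(81 + 12 \cdot 6241\right) - 213 = \left(81 + 74892\right) - 213 = 74973 - 213 = 74760$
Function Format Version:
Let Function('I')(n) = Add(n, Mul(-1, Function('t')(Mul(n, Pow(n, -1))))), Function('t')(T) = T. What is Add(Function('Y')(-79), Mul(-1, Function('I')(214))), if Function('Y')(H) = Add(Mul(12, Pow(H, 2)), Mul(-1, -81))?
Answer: 74760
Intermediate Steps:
Function('Y')(H) = Add(81, Mul(12, Pow(H, 2))) (Function('Y')(H) = Add(Mul(12, Pow(H, 2)), 81) = Add(81, Mul(12, Pow(H, 2))))
Function('I')(n) = Add(-1, n) (Function('I')(n) = Add(n, Mul(-1, Mul(n, Pow(n, -1)))) = Add(n, Mul(-1, 1)) = Add(n, -1) = Add(-1, n))
Add(Function('Y')(-79), Mul(-1, Function('I')(214))) = Add(Add(81, Mul(12, Pow(-79, 2))), Mul(-1, Add(-1, 214))) = Add(Add(81, Mul(12, 6241)), Mul(-1, 213)) = Add(Add(81, 74892), -213) = Add(74973, -213) = 74760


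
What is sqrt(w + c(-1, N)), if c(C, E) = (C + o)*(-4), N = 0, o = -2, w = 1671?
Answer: 3*sqrt(187) ≈ 41.024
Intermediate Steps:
c(C, E) = 8 - 4*C (c(C, E) = (C - 2)*(-4) = (-2 + C)*(-4) = 8 - 4*C)
sqrt(w + c(-1, N)) = sqrt(1671 + (8 - 4*(-1))) = sqrt(1671 + (8 + 4)) = sqrt(1671 + 12) = sqrt(1683) = 3*sqrt(187)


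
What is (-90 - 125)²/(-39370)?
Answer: -9245/7874 ≈ -1.1741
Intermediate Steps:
(-90 - 125)²/(-39370) = (-215)²*(-1/39370) = 46225*(-1/39370) = -9245/7874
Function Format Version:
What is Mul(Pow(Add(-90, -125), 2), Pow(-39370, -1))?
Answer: Rational(-9245, 7874) ≈ -1.1741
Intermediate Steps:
Mul(Pow(Add(-90, -125), 2), Pow(-39370, -1)) = Mul(Pow(-215, 2), Rational(-1, 39370)) = Mul(46225, Rational(-1, 39370)) = Rational(-9245, 7874)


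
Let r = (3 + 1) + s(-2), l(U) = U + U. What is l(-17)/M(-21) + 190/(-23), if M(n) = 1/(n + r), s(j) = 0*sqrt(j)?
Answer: 13104/23 ≈ 569.74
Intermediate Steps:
s(j) = 0
l(U) = 2*U
r = 4 (r = (3 + 1) + 0 = 4 + 0 = 4)
M(n) = 1/(4 + n) (M(n) = 1/(n + 4) = 1/(4 + n))
l(-17)/M(-21) + 190/(-23) = (2*(-17))/(1/(4 - 21)) + 190/(-23) = -34/(1/(-17)) + 190*(-1/23) = -34/(-1/17) - 190/23 = -34*(-17) - 190/23 = 578 - 190/23 = 13104/23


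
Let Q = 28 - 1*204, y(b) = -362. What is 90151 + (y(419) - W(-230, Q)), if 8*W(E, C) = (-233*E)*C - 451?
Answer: 10150603/8 ≈ 1.2688e+6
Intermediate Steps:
Q = -176 (Q = 28 - 204 = -176)
W(E, C) = -451/8 - 233*C*E/8 (W(E, C) = ((-233*E)*C - 451)/8 = (-233*C*E - 451)/8 = (-451 - 233*C*E)/8 = -451/8 - 233*C*E/8)
90151 + (y(419) - W(-230, Q)) = 90151 + (-362 - (-451/8 - 233/8*(-176)*(-230))) = 90151 + (-362 - (-451/8 - 1178980)) = 90151 + (-362 - 1*(-9432291/8)) = 90151 + (-362 + 9432291/8) = 90151 + 9429395/8 = 10150603/8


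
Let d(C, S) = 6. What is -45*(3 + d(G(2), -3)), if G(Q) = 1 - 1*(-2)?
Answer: -405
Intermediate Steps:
G(Q) = 3 (G(Q) = 1 + 2 = 3)
-45*(3 + d(G(2), -3)) = -45*(3 + 6) = -45*9 = -405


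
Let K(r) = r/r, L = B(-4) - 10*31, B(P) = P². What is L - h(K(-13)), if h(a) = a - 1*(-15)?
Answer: -310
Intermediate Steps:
L = -294 (L = (-4)² - 10*31 = 16 - 310 = -294)
K(r) = 1
h(a) = 15 + a (h(a) = a + 15 = 15 + a)
L - h(K(-13)) = -294 - (15 + 1) = -294 - 1*16 = -294 - 16 = -310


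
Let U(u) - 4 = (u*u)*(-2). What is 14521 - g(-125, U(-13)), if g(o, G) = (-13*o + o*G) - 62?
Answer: -28792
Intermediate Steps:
U(u) = 4 - 2*u² (U(u) = 4 + (u*u)*(-2) = 4 + u²*(-2) = 4 - 2*u²)
g(o, G) = -62 - 13*o + G*o (g(o, G) = (-13*o + G*o) - 62 = -62 - 13*o + G*o)
14521 - g(-125, U(-13)) = 14521 - (-62 - 13*(-125) + (4 - 2*(-13)²)*(-125)) = 14521 - (-62 + 1625 + (4 - 2*169)*(-125)) = 14521 - (-62 + 1625 + (4 - 338)*(-125)) = 14521 - (-62 + 1625 - 334*(-125)) = 14521 - (-62 + 1625 + 41750) = 14521 - 1*43313 = 14521 - 43313 = -28792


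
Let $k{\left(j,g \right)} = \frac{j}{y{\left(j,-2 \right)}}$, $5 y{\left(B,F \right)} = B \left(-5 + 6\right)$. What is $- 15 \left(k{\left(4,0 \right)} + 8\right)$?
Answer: $-195$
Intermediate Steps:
$y{\left(B,F \right)} = \frac{B}{5}$ ($y{\left(B,F \right)} = \frac{B \left(-5 + 6\right)}{5} = \frac{B 1}{5} = \frac{B}{5}$)
$k{\left(j,g \right)} = 5$ ($k{\left(j,g \right)} = \frac{j}{\frac{1}{5} j} = j \frac{5}{j} = 5$)
$- 15 \left(k{\left(4,0 \right)} + 8\right) = - 15 \left(5 + 8\right) = \left(-15\right) 13 = -195$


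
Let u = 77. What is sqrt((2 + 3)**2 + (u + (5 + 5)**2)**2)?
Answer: sqrt(31354) ≈ 177.07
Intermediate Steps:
sqrt((2 + 3)**2 + (u + (5 + 5)**2)**2) = sqrt((2 + 3)**2 + (77 + (5 + 5)**2)**2) = sqrt(5**2 + (77 + 10**2)**2) = sqrt(25 + (77 + 100)**2) = sqrt(25 + 177**2) = sqrt(25 + 31329) = sqrt(31354)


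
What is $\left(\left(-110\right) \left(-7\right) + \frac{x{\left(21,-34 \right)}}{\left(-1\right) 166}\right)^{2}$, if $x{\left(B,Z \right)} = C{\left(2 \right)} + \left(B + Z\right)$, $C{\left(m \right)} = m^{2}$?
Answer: $\frac{16340253241}{27556} \approx 5.9298 \cdot 10^{5}$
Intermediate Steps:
$x{\left(B,Z \right)} = 4 + B + Z$ ($x{\left(B,Z \right)} = 2^{2} + \left(B + Z\right) = 4 + \left(B + Z\right) = 4 + B + Z$)
$\left(\left(-110\right) \left(-7\right) + \frac{x{\left(21,-34 \right)}}{\left(-1\right) 166}\right)^{2} = \left(\left(-110\right) \left(-7\right) + \frac{4 + 21 - 34}{\left(-1\right) 166}\right)^{2} = \left(770 - \frac{9}{-166}\right)^{2} = \left(770 - - \frac{9}{166}\right)^{2} = \left(770 + \frac{9}{166}\right)^{2} = \left(\frac{127829}{166}\right)^{2} = \frac{16340253241}{27556}$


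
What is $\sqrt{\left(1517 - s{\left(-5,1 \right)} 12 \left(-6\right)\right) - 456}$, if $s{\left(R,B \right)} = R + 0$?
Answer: $\sqrt{701} \approx 26.476$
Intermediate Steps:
$s{\left(R,B \right)} = R$
$\sqrt{\left(1517 - s{\left(-5,1 \right)} 12 \left(-6\right)\right) - 456} = \sqrt{\left(1517 - \left(-5\right) 12 \left(-6\right)\right) - 456} = \sqrt{\left(1517 - \left(-60\right) \left(-6\right)\right) - 456} = \sqrt{\left(1517 - 360\right) - 456} = \sqrt{1157 - 456} = \sqrt{701}$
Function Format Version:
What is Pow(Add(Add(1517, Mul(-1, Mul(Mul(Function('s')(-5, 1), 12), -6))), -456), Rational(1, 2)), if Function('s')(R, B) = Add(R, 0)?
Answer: Pow(701, Rational(1, 2)) ≈ 26.476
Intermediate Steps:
Function('s')(R, B) = R
Pow(Add(Add(1517, Mul(-1, Mul(Mul(Function('s')(-5, 1), 12), -6))), -456), Rational(1, 2)) = Pow(Add(Add(1517, Mul(-1, Mul(Mul(-5, 12), -6))), -456), Rational(1, 2)) = Pow(Add(Add(1517, Mul(-1, Mul(-60, -6))), -456), Rational(1, 2)) = Pow(Add(Add(1517, Mul(-1, 360)), -456), Rational(1, 2)) = Pow(Add(Add(1517, -360), -456), Rational(1, 2)) = Pow(Add(1157, -456), Rational(1, 2)) = Pow(701, Rational(1, 2))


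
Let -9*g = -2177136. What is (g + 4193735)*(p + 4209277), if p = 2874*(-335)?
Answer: 14400244350193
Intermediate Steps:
g = 241904 (g = -⅑*(-2177136) = 241904)
p = -962790
(g + 4193735)*(p + 4209277) = (241904 + 4193735)*(-962790 + 4209277) = 4435639*3246487 = 14400244350193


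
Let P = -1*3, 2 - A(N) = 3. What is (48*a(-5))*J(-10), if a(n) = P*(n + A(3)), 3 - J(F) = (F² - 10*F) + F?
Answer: -161568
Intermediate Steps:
A(N) = -1 (A(N) = 2 - 1*3 = 2 - 3 = -1)
J(F) = 3 - F² + 9*F (J(F) = 3 - ((F² - 10*F) + F) = 3 - (F² - 9*F) = 3 + (-F² + 9*F) = 3 - F² + 9*F)
P = -3
a(n) = 3 - 3*n (a(n) = -3*(n - 1) = -3*(-1 + n) = 3 - 3*n)
(48*a(-5))*J(-10) = (48*(3 - 3*(-5)))*(3 - 1*(-10)² + 9*(-10)) = (48*(3 + 15))*(3 - 1*100 - 90) = (48*18)*(3 - 100 - 90) = 864*(-187) = -161568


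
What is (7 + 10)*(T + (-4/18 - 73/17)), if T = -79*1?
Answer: -12778/9 ≈ -1419.8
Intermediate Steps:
T = -79
(7 + 10)*(T + (-4/18 - 73/17)) = (7 + 10)*(-79 + (-4/18 - 73/17)) = 17*(-79 + (-4*1/18 - 73*1/17)) = 17*(-79 + (-2/9 - 73/17)) = 17*(-79 - 691/153) = 17*(-12778/153) = -12778/9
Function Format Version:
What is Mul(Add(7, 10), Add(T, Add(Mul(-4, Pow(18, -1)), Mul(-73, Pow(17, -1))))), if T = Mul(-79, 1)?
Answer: Rational(-12778, 9) ≈ -1419.8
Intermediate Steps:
T = -79
Mul(Add(7, 10), Add(T, Add(Mul(-4, Pow(18, -1)), Mul(-73, Pow(17, -1))))) = Mul(Add(7, 10), Add(-79, Add(Mul(-4, Pow(18, -1)), Mul(-73, Pow(17, -1))))) = Mul(17, Add(-79, Add(Mul(-4, Rational(1, 18)), Mul(-73, Rational(1, 17))))) = Mul(17, Add(-79, Add(Rational(-2, 9), Rational(-73, 17)))) = Mul(17, Add(-79, Rational(-691, 153))) = Mul(17, Rational(-12778, 153)) = Rational(-12778, 9)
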